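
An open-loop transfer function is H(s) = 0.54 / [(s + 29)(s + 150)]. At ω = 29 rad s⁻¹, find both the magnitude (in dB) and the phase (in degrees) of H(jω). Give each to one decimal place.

|H| = -81.3 dB, ∠H = -55.9°

|j29 + 29| = √(29² + 29²) = 41.01
|j29 + 150| = √(29² + 150²) = 152.8
|H(j29)| = 0.54 / (41.01 × 152.8) = 8.6183e-05
20 log₁₀(8.6183e-05) = -81.29 dB
∠(j29 + 29) = arctan(29/29) = 45.00°
∠(j29 + 150) = arctan(29/150) = 10.94°
∠H(j29) = − (45.00° + 10.94°) = -55.94°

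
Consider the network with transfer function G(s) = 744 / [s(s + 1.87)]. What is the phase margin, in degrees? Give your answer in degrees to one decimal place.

3.9 deg

Gain crossover: |G(jω)| = 1 at ω ≈ 27.2 rad/sec.
∠G(j27.2) = −90° − arctan(27.2/1.87) ≈ -176.07°
PM = 180° + (-176.07°) = 3.93°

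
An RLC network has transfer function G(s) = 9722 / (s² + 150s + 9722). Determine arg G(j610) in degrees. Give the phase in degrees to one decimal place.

-165.8°

∠[(j610)² + 150(j610) + 9722] = ∠[-3.6238e+05 + j91500] = 165.83°
∠G(j610) = −165.83° = -165.83°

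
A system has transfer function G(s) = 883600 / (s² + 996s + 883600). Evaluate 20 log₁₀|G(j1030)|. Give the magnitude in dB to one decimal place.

-1.4 dB

|(j1030)² + 996(j1030) + 883600| = |-1.773e+05 + j1.0259e+06| = 1.041e+06
|G(j1030)| = 883600 / 1.041e+06 = 0.84873
20 log₁₀(0.84873) = -1.42 dB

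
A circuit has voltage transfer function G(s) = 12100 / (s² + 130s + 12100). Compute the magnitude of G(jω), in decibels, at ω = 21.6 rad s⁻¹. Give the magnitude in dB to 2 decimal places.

0.10 dB

|(j21.6)² + 130(j21.6) + 12100| = |11633 + j2808| = 1.197e+04
|G(j21.6)| = 12100 / 1.197e+04 = 1.0111
20 log₁₀(1.0111) = 0.096 dB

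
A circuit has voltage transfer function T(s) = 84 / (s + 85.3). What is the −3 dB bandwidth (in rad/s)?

For a single-pole low-pass, the −3 dB point is at the pole: ω = 85.3 rad/s.

85.3 rad/s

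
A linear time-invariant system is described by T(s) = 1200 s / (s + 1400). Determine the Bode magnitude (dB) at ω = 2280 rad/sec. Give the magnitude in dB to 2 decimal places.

60.19 dB

|j2280| = 2280
|j2280 + 1400| = √(2280² + 1400²) = 2676
|T(j2280)| = 1200 × 2280 / 2676 = 1022.6
20 log₁₀(1022.6) = 60.194 dB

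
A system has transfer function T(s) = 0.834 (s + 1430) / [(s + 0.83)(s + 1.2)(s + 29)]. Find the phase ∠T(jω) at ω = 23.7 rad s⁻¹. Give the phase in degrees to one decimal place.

∠(j23.7 + 1430) = arctan(23.7/1430) = 0.95°
∠(j23.7 + 0.83) = arctan(23.7/0.83) = 87.99°
∠(j23.7 + 1.2) = arctan(23.7/1.2) = 87.10°
∠(j23.7 + 29) = arctan(23.7/29) = 39.26°
∠T(j23.7) = 0.95° − (87.99° + 87.10° + 39.26°) = -213.40°

-213.4°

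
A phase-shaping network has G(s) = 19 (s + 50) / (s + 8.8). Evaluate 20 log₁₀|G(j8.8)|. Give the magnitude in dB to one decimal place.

37.8 dB

|j8.8 + 50| = √(8.8² + 50²) = 50.77
|j8.8 + 8.8| = √(8.8² + 8.8²) = 12.45
|G(j8.8)| = 19 × 50.77 / 12.45 = 77.509
20 log₁₀(77.509) = 37.79 dB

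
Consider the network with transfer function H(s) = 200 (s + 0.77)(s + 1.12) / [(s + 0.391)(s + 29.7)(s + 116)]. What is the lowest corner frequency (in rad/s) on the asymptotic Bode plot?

0.391 rad/s

Break frequencies occur at each pole and zero magnitude: 0.391 rad/s, 0.77 rad/s, 1.12 rad/s, 29.7 rad/s, 116 rad/s.
The lowest is 0.391 rad/s.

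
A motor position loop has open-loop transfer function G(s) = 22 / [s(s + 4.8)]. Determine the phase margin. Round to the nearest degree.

Gain crossover: |G(jω)| = 1 at ω ≈ 3.65 rad/sec.
∠G(j3.65) = −90° − arctan(3.65/4.8) ≈ -127.24°
PM = 180° + (-127.24°) = 52.76°

53°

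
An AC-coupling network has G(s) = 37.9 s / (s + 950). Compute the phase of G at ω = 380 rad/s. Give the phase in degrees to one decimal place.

68.2°

∠(j380) = 90.00°
∠(j380 + 950) = arctan(380/950) = 21.80°
∠G(j380) = 90.00° − 21.80° = 68.20°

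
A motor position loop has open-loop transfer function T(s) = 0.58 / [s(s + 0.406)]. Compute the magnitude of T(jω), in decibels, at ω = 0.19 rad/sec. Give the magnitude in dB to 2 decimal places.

|j0.19 + 0.406| = √(0.19² + 0.406²) = 0.4483
|j0.19| = 0.19
|T(j0.19)| = 0.58 / (0.4483 × 0.19) = 6.81
20 log₁₀(6.81) = 16.663 dB

16.66 dB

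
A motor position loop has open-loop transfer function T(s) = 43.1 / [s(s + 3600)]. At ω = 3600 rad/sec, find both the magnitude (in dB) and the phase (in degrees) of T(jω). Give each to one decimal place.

|T| = -112.6 dB, ∠T = -135.0°

|j3600 + 3600| = √(3600² + 3600²) = 5091
|j3600| = 3600
|T(j3600)| = 43.1 / (5091 × 3600) = 2.3516e-06
20 log₁₀(2.3516e-06) = -112.57 dB
∠(j3600 + 3600) = arctan(3600/3600) = 45.00°
∠(j3600) = 90.00°
∠T(j3600) = − (45.00° + 90.00°) = -135.00°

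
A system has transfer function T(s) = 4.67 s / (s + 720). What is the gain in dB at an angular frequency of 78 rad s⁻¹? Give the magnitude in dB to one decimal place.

|j78| = 78
|j78 + 720| = √(78² + 720²) = 724.2
|T(j78)| = 4.67 × 78 / 724.2 = 0.50297
20 log₁₀(0.50297) = -5.97 dB

-6.0 dB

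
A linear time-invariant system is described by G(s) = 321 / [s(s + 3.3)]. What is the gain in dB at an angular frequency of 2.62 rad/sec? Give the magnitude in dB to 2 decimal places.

29.27 dB

|j2.62 + 3.3| = √(2.62² + 3.3²) = 4.214
|j2.62| = 2.62
|G(j2.62)| = 321 / (4.214 × 2.62) = 29.077
20 log₁₀(29.077) = 29.271 dB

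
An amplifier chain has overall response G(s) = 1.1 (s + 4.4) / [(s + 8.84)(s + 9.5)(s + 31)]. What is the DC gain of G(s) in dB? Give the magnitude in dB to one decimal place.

-54.6 dB

G(0) = 1.1 × 4.4 / (8.84 × 9.5 × 31) = 0.0018591
20 log₁₀(0.0018591) = -54.61 dB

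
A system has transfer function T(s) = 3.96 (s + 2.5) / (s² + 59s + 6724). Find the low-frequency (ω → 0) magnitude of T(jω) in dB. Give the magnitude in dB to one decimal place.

-56.6 dB

T(0) = 3.96 × 2.5 / 6724 = 0.0014723
20 log₁₀(0.0014723) = -56.64 dB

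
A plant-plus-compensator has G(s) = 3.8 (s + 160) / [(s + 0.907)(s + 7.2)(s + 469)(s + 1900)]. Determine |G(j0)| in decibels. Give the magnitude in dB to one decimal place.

G(0) = 3.8 × 160 / (0.907 × 7.2 × 469 × 1900) = 0.00010448
20 log₁₀(0.00010448) = -79.62 dB

-79.6 dB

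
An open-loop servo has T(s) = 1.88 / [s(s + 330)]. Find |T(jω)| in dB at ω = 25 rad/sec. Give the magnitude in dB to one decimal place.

|j25 + 330| = √(25² + 330²) = 330.9
|j25| = 25
|T(j25)| = 1.88 / (330.9 × 25) = 0.00022723
20 log₁₀(0.00022723) = -72.87 dB

-72.9 dB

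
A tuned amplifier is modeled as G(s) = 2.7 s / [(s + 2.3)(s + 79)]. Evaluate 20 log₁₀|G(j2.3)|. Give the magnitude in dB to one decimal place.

-32.3 dB

|j2.3| = 2.3
|j2.3 + 2.3| = √(2.3² + 2.3²) = 3.253
|j2.3 + 79| = √(2.3² + 79²) = 79.03
|G(j2.3)| = 2.7 × 2.3 / (3.253 × 79.03) = 0.024157
20 log₁₀(0.024157) = -32.34 dB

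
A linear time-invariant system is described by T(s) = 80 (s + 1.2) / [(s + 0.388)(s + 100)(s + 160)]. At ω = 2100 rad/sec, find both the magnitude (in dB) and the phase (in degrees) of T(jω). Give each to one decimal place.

|T| = -94.9 dB, ∠T = -172.9°

|j2100 + 1.2| = √(2100² + 1.2²) = 2100
|j2100 + 0.388| = √(2100² + 0.388²) = 2100
|j2100 + 100| = √(2100² + 100²) = 2102
|j2100 + 160| = √(2100² + 160²) = 2106
|T(j2100)| = 80 × 2100 / (2100 × 2102 × 2106) = 1.8068e-05
20 log₁₀(1.8068e-05) = -94.86 dB
∠(j2100 + 1.2) = arctan(2100/1.2) = 89.97°
∠(j2100 + 0.388) = arctan(2100/0.388) = 89.99°
∠(j2100 + 100) = arctan(2100/100) = 87.27°
∠(j2100 + 160) = arctan(2100/160) = 85.64°
∠T(j2100) = 89.97° − (89.99° + 87.27° + 85.64°) = -172.94°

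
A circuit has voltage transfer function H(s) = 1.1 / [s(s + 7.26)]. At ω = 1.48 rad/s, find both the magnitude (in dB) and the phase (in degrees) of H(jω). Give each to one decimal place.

|j1.48 + 7.26| = √(1.48² + 7.26²) = 7.409
|j1.48| = 1.48
|H(j1.48)| = 1.1 / (7.409 × 1.48) = 0.10031
20 log₁₀(0.10031) = -19.97 dB
∠(j1.48 + 7.26) = arctan(1.48/7.26) = 11.52°
∠(j1.48) = 90.00°
∠H(j1.48) = − (11.52° + 90.00°) = -101.52°

|H| = -20.0 dB, ∠H = -101.5°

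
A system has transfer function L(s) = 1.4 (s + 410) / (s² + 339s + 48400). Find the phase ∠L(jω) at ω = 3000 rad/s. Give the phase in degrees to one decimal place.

∠(j3000 + 410) = arctan(3000/410) = 82.22°
∠[(j3000)² + 339(j3000) + 48400] = ∠[-8.9516e+06 + j1.017e+06] = 173.52°
∠L(j3000) = 82.22° − 173.52° = -91.30°

-91.3°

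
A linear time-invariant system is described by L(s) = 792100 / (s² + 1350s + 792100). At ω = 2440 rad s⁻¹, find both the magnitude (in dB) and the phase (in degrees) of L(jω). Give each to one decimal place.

|(j2440)² + 1350(j2440) + 792100| = |-5.1615e+06 + j3.294e+06| = 6.123e+06
|L(j2440)| = 792100 / 6.123e+06 = 0.12936
20 log₁₀(0.12936) = -17.76 dB
∠[(j2440)² + 1350(j2440) + 792100] = ∠[-5.1615e+06 + j3.294e+06] = 147.45°
∠L(j2440) = −147.45° = -147.45°

|L| = -17.8 dB, ∠L = -147.5°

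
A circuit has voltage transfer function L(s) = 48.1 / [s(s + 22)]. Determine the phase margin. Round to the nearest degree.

84°

Gain crossover: |L(jω)| = 1 at ω ≈ 2.18 rad/s.
∠L(j2.18) = −90° − arctan(2.18/22) ≈ -95.65°
PM = 180° + (-95.65°) = 84.35°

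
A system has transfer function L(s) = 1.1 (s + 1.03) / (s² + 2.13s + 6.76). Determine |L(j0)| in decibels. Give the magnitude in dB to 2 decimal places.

-15.51 dB

L(0) = 1.1 × 1.03 / 6.76 = 0.1676
20 log₁₀(0.1676) = -15.514 dB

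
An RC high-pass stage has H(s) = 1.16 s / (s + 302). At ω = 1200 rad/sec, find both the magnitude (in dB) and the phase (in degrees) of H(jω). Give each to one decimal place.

|H| = 1.0 dB, ∠H = 14.1°

|j1200| = 1200
|j1200 + 302| = √(1200² + 302²) = 1237
|H(j1200)| = 1.16 × 1200 / 1237 = 1.1249
20 log₁₀(1.1249) = 1.02 dB
∠(j1200) = 90.00°
∠(j1200 + 302) = arctan(1200/302) = 75.87°
∠H(j1200) = 90.00° − 75.87° = 14.13°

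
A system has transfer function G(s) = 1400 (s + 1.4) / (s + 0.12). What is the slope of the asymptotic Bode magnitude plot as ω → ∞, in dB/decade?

0 dB/decade

With 1 zero and 1 pole, the high-frequency asymptotic slope is 20 × (1 − 1) = 0 dB/decade.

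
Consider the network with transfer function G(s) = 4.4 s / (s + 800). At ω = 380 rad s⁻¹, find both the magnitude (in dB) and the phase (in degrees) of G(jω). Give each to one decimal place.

|j380| = 380
|j380 + 800| = √(380² + 800²) = 885.7
|G(j380)| = 4.4 × 380 / 885.7 = 1.8878
20 log₁₀(1.8878) = 5.52 dB
∠(j380) = 90.00°
∠(j380 + 800) = arctan(380/800) = 25.41°
∠G(j380) = 90.00° − 25.41° = 64.59°

|G| = 5.5 dB, ∠G = 64.6°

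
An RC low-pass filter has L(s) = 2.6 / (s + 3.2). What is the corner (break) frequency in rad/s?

The single real pole at s = −3.2 gives a corner at ω = 3.2 rad/s.

3.2 rad/s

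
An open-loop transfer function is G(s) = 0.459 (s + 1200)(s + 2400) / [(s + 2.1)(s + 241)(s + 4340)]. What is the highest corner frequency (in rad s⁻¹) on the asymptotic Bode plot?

4340 rad s⁻¹

Break frequencies occur at each pole and zero magnitude: 2.1 rad s⁻¹, 241 rad s⁻¹, 1200 rad s⁻¹, 2400 rad s⁻¹, 4340 rad s⁻¹.
The highest is 4340 rad s⁻¹.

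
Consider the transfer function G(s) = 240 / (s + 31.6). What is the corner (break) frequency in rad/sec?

31.6 rad/sec

The single real pole at s = −31.6 gives a corner at ω = 31.6 rad/sec.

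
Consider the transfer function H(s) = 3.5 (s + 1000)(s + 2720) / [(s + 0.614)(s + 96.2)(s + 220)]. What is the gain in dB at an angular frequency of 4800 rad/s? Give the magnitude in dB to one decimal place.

-61.4 dB

|j4800 + 1000| = √(4800² + 1000²) = 4903
|j4800 + 2720| = √(4800² + 2720²) = 5517
|j4800 + 0.614| = √(4800² + 0.614²) = 4800
|j4800 + 96.2| = √(4800² + 96.2²) = 4801
|j4800 + 220| = √(4800² + 220²) = 4805
|H(j4800)| = 3.5 × 4903 × 5517 / (4800 × 4801 × 4805) = 0.00085503
20 log₁₀(0.00085503) = -61.36 dB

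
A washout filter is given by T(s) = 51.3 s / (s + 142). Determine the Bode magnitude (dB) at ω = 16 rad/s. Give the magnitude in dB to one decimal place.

15.2 dB

|j16| = 16
|j16 + 142| = √(16² + 142²) = 142.9
|T(j16)| = 51.3 × 16 / 142.9 = 5.7439
20 log₁₀(5.7439) = 15.18 dB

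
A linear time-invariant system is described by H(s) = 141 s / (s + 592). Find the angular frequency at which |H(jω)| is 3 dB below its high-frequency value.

592 rad/s

For a single-pole high-pass, the −3 dB point is at the pole: ω = 592 rad/s.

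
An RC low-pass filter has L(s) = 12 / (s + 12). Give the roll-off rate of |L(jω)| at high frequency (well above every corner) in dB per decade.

-20 dB/decade

With 0 zeros and 1 pole, the high-frequency asymptotic slope is 20 × (0 − 1) = -20 dB/decade.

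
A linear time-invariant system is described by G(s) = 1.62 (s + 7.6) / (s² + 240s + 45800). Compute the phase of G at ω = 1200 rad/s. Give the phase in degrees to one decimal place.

∠(j1200 + 7.6) = arctan(1200/7.6) = 89.64°
∠[(j1200)² + 240(j1200) + 45800] = ∠[-1.3942e+06 + j2.88e+05] = 168.33°
∠G(j1200) = 89.64° − 168.33° = -78.69°

-78.7 deg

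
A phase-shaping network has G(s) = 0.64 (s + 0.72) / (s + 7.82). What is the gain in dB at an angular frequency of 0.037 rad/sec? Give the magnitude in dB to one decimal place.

-24.6 dB

|j0.037 + 0.72| = √(0.037² + 0.72²) = 0.721
|j0.037 + 7.82| = √(0.037² + 7.82²) = 7.82
|G(j0.037)| = 0.64 × 0.721 / 7.82 = 0.059003
20 log₁₀(0.059003) = -24.58 dB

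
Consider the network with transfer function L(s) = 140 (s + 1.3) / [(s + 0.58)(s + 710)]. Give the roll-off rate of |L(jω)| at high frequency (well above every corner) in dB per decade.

With 1 zero and 2 poles, the high-frequency asymptotic slope is 20 × (1 − 2) = -20 dB/decade.

-20 dB/decade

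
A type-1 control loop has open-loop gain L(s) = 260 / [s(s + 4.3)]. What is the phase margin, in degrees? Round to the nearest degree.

Gain crossover: |L(jω)| = 1 at ω ≈ 15.8 rad/s.
∠L(j15.8) = −90° − arctan(15.8/4.3) ≈ -164.81°
PM = 180° + (-164.81°) = 15.19°

15°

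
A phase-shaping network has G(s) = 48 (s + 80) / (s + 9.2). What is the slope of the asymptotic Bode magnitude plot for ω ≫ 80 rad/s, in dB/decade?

With 1 zero and 1 pole, the high-frequency asymptotic slope is 20 × (1 − 1) = 0 dB/decade.

0 dB/decade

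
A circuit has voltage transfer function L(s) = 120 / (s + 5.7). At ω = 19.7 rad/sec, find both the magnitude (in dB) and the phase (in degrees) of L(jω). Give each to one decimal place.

|L| = 15.3 dB, ∠L = -73.9°

|j19.7 + 5.7| = √(19.7² + 5.7²) = 20.51
|L(j19.7)| = 120 / 20.51 = 5.8514
20 log₁₀(5.8514) = 15.35 dB
∠(j19.7 + 5.7) = arctan(19.7/5.7) = 73.86°
∠L(j19.7) = −73.86° = -73.86°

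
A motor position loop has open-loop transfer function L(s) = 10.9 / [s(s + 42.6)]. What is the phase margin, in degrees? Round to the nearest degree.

90°

Gain crossover: |L(jω)| = 1 at ω ≈ 0.256 rad/sec.
∠L(j0.256) = −90° − arctan(0.256/42.6) ≈ -90.34°
PM = 180° + (-90.34°) = 89.66°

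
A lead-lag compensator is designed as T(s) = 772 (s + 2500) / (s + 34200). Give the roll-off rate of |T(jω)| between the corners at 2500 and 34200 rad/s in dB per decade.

20 dB/decade

In this band the factors already past their corner are: zero at 2500; net slope = 20 dB/decade.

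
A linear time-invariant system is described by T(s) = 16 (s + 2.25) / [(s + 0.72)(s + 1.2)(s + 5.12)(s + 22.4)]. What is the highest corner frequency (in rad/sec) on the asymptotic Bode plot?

22.4 rad/sec

Break frequencies occur at each pole and zero magnitude: 0.72 rad/sec, 1.2 rad/sec, 2.25 rad/sec, 5.12 rad/sec, 22.4 rad/sec.
The highest is 22.4 rad/sec.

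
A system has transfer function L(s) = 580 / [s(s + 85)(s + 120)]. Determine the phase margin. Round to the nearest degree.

Gain crossover: |L(jω)| = 1 at ω ≈ 0.0569 rad/s.
∠L(j0.0569) = −90° − arctan(0.0569/85) − arctan(0.0569/120) ≈ -90.07°
PM = 180° + (-90.07°) = 89.93°

90 deg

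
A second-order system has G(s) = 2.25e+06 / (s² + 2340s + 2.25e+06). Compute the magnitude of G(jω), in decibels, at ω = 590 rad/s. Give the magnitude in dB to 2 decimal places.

-0.38 dB

|(j590)² + 2340(j590) + 2.25e+06| = |1.9019e+06 + j1.3806e+06| = 2.35e+06
|G(j590)| = 2.25e+06 / 2.35e+06 = 0.95738
20 log₁₀(0.95738) = -0.378 dB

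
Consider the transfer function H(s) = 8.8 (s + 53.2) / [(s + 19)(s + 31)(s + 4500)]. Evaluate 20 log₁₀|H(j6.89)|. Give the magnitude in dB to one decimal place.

|j6.89 + 53.2| = √(6.89² + 53.2²) = 53.64
|j6.89 + 19| = √(6.89² + 19²) = 20.21
|j6.89 + 31| = √(6.89² + 31²) = 31.76
|j6.89 + 4500| = √(6.89² + 4500²) = 4500
|H(j6.89)| = 8.8 × 53.64 / (20.21 × 31.76 × 4500) = 0.00016345
20 log₁₀(0.00016345) = -75.73 dB

-75.7 dB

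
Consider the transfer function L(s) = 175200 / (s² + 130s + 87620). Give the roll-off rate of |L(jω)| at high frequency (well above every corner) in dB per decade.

With 0 zeros and 2 poles, the high-frequency asymptotic slope is 20 × (0 − 2) = -40 dB/decade.

-40 dB/decade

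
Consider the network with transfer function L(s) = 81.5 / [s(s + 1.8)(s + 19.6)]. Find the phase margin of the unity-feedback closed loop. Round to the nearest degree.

Gain crossover: |L(jω)| = 1 at ω ≈ 1.68 rad/s.
∠L(j1.68) = −90° − arctan(1.68/1.8) − arctan(1.68/19.6) ≈ -137.96°
PM = 180° + (-137.96°) = 42.04°

42°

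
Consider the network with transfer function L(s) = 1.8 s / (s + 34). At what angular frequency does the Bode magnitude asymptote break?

The single real pole at s = −34 gives a corner at ω = 34 rad s⁻¹.

34 rad s⁻¹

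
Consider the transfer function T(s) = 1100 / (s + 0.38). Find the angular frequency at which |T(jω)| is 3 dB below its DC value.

0.38 rad s⁻¹

For a single-pole low-pass, the −3 dB point is at the pole: ω = 0.38 rad s⁻¹.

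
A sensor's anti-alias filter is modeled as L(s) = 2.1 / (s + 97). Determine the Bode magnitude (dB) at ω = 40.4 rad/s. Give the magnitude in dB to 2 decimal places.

|j40.4 + 97| = √(40.4² + 97²) = 105.1
|L(j40.4)| = 2.1 / 105.1 = 0.019985
20 log₁₀(0.019985) = -33.986 dB

-33.99 dB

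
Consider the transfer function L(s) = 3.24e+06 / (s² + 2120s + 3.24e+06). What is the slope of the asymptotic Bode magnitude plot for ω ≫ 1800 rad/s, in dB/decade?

With 0 zeros and 2 poles, the high-frequency asymptotic slope is 20 × (0 − 2) = -40 dB/decade.

-40 dB/decade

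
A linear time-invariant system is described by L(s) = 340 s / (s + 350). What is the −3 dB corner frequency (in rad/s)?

For a single-pole high-pass, the −3 dB point is at the pole: ω = 350 rad/s.

350 rad/s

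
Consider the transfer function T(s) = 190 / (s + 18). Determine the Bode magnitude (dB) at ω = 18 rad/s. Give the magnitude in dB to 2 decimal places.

|j18 + 18| = √(18² + 18²) = 25.46
|T(j18)| = 190 / 25.46 = 7.4639
20 log₁₀(7.4639) = 17.459 dB

17.46 dB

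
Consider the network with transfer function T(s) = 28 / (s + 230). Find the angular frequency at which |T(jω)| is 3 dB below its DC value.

230 rad/sec

For a single-pole low-pass, the −3 dB point is at the pole: ω = 230 rad/sec.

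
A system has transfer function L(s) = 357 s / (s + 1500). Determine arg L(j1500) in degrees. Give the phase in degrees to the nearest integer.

∠(j1500) = 90.00°
∠(j1500 + 1500) = arctan(1500/1500) = 45.00°
∠L(j1500) = 90.00° − 45.00° = 45.00°

45 deg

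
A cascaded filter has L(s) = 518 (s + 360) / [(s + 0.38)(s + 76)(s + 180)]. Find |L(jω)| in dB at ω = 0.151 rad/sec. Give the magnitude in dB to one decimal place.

30.5 dB

|j0.151 + 360| = √(0.151² + 360²) = 360
|j0.151 + 0.38| = √(0.151² + 0.38²) = 0.4089
|j0.151 + 76| = √(0.151² + 76²) = 76
|j0.151 + 180| = √(0.151² + 180²) = 180
|L(j0.151)| = 518 × 360 / (0.4089 × 76 × 180) = 33.337
20 log₁₀(33.337) = 30.46 dB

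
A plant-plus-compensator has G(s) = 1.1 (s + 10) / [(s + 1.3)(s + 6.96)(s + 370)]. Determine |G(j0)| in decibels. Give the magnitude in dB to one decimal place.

-49.7 dB

G(0) = 1.1 × 10 / (1.3 × 6.96 × 370) = 0.0032858
20 log₁₀(0.0032858) = -49.67 dB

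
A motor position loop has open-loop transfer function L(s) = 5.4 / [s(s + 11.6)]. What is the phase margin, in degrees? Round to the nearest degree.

88°

Gain crossover: |L(jω)| = 1 at ω ≈ 0.465 rad/s.
∠L(j0.465) = −90° − arctan(0.465/11.6) ≈ -92.30°
PM = 180° + (-92.30°) = 87.70°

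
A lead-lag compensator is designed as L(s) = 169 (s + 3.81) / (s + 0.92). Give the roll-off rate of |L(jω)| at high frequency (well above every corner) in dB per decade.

0 dB/decade

With 1 zero and 1 pole, the high-frequency asymptotic slope is 20 × (1 − 1) = 0 dB/decade.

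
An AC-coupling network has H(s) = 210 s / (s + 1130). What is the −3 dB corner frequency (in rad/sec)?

1130 rad/sec

For a single-pole high-pass, the −3 dB point is at the pole: ω = 1130 rad/sec.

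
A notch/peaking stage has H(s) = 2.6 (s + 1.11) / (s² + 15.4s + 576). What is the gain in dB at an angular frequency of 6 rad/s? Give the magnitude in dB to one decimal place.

|j6 + 1.11| = √(6² + 1.11²) = 6.102
|(j6)² + 15.4(j6) + 576| = |540 + j92.4| = 547.8
|H(j6)| = 2.6 × 6.102 / 547.8 = 0.028958
20 log₁₀(0.028958) = -30.76 dB

-30.8 dB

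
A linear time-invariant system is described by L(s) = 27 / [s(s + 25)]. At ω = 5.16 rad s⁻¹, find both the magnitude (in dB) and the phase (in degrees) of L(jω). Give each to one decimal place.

|j5.16 + 25| = √(5.16² + 25²) = 25.53
|j5.16| = 5.16
|L(j5.16)| = 27 / (25.53 × 5.16) = 0.20498
20 log₁₀(0.20498) = -13.77 dB
∠(j5.16 + 25) = arctan(5.16/25) = 11.66°
∠(j5.16) = 90.00°
∠L(j5.16) = − (11.66° + 90.00°) = -101.66°

|L| = -13.8 dB, ∠L = -101.7°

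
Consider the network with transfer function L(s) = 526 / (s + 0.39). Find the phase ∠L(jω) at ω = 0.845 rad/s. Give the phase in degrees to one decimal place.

-65.2°

∠(j0.845 + 0.39) = arctan(0.845/0.39) = 65.22°
∠L(j0.845) = −65.22° = -65.22°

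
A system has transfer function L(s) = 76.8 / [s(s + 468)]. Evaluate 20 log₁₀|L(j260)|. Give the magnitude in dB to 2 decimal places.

-65.17 dB

|j260 + 468| = √(260² + 468²) = 535.4
|j260| = 260
|L(j260)| = 76.8 / (535.4 × 260) = 0.00055174
20 log₁₀(0.00055174) = -65.165 dB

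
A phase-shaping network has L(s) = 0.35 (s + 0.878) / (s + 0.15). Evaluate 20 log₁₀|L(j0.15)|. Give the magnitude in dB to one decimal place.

|j0.15 + 0.878| = √(0.15² + 0.878²) = 0.8907
|j0.15 + 0.15| = √(0.15² + 0.15²) = 0.2121
|L(j0.15)| = 0.35 × 0.8907 / 0.2121 = 1.4696
20 log₁₀(1.4696) = 3.34 dB

3.3 dB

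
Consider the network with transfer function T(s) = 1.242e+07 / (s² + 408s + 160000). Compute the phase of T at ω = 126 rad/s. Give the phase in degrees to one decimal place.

-19.6 deg

∠[(j126)² + 408(j126) + 160000] = ∠[1.4412e+05 + j51408] = 19.63°
∠T(j126) = −19.63° = -19.63°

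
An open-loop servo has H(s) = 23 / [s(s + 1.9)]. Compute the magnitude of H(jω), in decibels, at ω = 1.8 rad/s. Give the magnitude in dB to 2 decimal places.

|j1.8 + 1.9| = √(1.8² + 1.9²) = 2.617
|j1.8| = 1.8
|H(j1.8)| = 23 / (2.617 × 1.8) = 4.8821
20 log₁₀(4.8821) = 13.772 dB

13.77 dB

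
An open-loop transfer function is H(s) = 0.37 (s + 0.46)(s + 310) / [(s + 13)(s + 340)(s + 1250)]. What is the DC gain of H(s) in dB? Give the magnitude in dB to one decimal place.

H(0) = 0.37 × 0.46 × 310 / (13 × 340 × 1250) = 9.5497e-06
20 log₁₀(9.5497e-06) = -100.40 dB

-100.4 dB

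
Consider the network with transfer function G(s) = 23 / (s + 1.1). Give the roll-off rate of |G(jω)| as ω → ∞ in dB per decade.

With 0 zeros and 1 pole, the high-frequency asymptotic slope is 20 × (0 − 1) = -20 dB/decade.

-20 dB/decade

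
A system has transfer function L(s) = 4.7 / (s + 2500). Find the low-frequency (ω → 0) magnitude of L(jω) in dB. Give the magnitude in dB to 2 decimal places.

-54.52 dB

L(0) = 4.7 / 2500 = 0.00188
20 log₁₀(0.00188) = -54.517 dB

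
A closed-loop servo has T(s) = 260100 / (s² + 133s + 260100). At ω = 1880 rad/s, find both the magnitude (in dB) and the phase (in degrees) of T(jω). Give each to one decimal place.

|(j1880)² + 133(j1880) + 260100| = |-3.2743e+06 + j2.5004e+05| = 3.284e+06
|T(j1880)| = 260100 / 3.284e+06 = 0.079206
20 log₁₀(0.079206) = -22.02 dB
∠[(j1880)² + 133(j1880) + 260100] = ∠[-3.2743e+06 + j2.5004e+05] = 175.63°
∠T(j1880) = −175.63° = -175.63°

|T| = -22.0 dB, ∠T = -175.6 deg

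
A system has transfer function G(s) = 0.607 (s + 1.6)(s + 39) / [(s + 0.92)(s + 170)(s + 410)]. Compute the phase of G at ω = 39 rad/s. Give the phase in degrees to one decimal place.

25.6°

∠(j39 + 1.6) = arctan(39/1.6) = 87.65°
∠(j39 + 39) = arctan(39/39) = 45.00°
∠(j39 + 0.92) = arctan(39/0.92) = 88.65°
∠(j39 + 170) = arctan(39/170) = 12.92°
∠(j39 + 410) = arctan(39/410) = 5.43°
∠G(j39) = 87.65° + 45.00° − (88.65° + 12.92° + 5.43°) = 25.65°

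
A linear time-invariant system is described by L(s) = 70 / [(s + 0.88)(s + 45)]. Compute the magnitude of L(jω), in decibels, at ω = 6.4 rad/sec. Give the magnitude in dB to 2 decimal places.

|j6.4 + 0.88| = √(6.4² + 0.88²) = 6.46
|j6.4 + 45| = √(6.4² + 45²) = 45.45
|L(j6.4)| = 70 / (6.46 × 45.45) = 0.23839
20 log₁₀(0.23839) = -12.454 dB

-12.45 dB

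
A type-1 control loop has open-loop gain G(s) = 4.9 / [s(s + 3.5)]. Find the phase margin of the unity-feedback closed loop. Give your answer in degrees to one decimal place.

69.5 deg

Gain crossover: |G(jω)| = 1 at ω ≈ 1.31 rad s⁻¹.
∠G(j1.31) = −90° − arctan(1.31/3.5) ≈ -110.54°
PM = 180° + (-110.54°) = 69.46°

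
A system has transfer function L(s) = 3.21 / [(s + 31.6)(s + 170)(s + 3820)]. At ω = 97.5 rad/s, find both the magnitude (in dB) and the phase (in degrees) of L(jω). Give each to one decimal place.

|L| = -147.6 dB, ∠L = -103.3°

|j97.5 + 31.6| = √(97.5² + 31.6²) = 102.5
|j97.5 + 170| = √(97.5² + 170²) = 196
|j97.5 + 3820| = √(97.5² + 3820²) = 3821
|L(j97.5)| = 3.21 / (102.5 × 196 × 3821) = 4.1822e-08
20 log₁₀(4.1822e-08) = -147.57 dB
∠(j97.5 + 31.6) = arctan(97.5/31.6) = 72.04°
∠(j97.5 + 170) = arctan(97.5/170) = 29.84°
∠(j97.5 + 3820) = arctan(97.5/3820) = 1.46°
∠L(j97.5) = − (72.04° + 29.84° + 1.46°) = -103.34°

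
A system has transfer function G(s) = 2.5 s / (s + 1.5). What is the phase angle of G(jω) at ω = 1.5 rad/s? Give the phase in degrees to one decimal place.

∠(j1.5) = 90.00°
∠(j1.5 + 1.5) = arctan(1.5/1.5) = 45.00°
∠G(j1.5) = 90.00° − 45.00° = 45.00°

45.0°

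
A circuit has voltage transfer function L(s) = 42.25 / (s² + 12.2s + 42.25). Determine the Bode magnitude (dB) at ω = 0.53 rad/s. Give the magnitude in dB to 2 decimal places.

|(j0.53)² + 12.2(j0.53) + 42.25| = |41.969 + j6.466| = 42.46
|L(j0.53)| = 42.25 / 42.46 = 0.99495
20 log₁₀(0.99495) = -0.044 dB

-0.04 dB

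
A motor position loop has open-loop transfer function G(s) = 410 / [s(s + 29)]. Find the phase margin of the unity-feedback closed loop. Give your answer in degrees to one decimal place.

Gain crossover: |G(jω)| = 1 at ω ≈ 12.9 rad/s.
∠G(j12.9) = −90° − arctan(12.9/29) ≈ -114.01°
PM = 180° + (-114.01°) = 65.99°

66.0°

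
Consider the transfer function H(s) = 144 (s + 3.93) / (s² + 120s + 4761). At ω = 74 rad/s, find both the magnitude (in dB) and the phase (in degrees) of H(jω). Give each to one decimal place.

|H| = 1.6 dB, ∠H = -7.6°

|j74 + 3.93| = √(74² + 3.93²) = 74.1
|(j74)² + 120(j74) + 4761| = |-715 + j8880| = 8909
|H(j74)| = 144 × 74.1 / 8909 = 1.1978
20 log₁₀(1.1978) = 1.57 dB
∠(j74 + 3.93) = arctan(74/3.93) = 86.96°
∠[(j74)² + 120(j74) + 4761] = ∠[-715 + j8880] = 94.60°
∠H(j74) = 86.96° − 94.60° = -7.64°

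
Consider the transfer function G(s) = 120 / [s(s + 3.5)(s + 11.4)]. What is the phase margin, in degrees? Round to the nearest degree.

43°

Gain crossover: |G(jω)| = 1 at ω ≈ 2.42 rad s⁻¹.
∠G(j2.42) = −90° − arctan(2.42/3.5) − arctan(2.42/11.4) ≈ -136.64°
PM = 180° + (-136.64°) = 43.36°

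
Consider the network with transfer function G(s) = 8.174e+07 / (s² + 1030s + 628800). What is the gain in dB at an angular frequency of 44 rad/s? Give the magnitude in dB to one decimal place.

42.3 dB

|(j44)² + 1030(j44) + 628800| = |6.2686e+05 + j45320| = 6.285e+05
|G(j44)| = 8.174e+07 / 6.285e+05 = 130.06
20 log₁₀(130.06) = 42.28 dB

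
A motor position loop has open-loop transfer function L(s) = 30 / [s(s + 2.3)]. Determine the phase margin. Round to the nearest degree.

24 deg

Gain crossover: |L(jω)| = 1 at ω ≈ 5.24 rad s⁻¹.
∠L(j5.24) = −90° − arctan(5.24/2.3) ≈ -156.31°
PM = 180° + (-156.31°) = 23.69°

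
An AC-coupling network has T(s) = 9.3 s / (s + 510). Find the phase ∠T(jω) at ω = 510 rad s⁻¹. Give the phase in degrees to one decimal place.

∠(j510) = 90.00°
∠(j510 + 510) = arctan(510/510) = 45.00°
∠T(j510) = 90.00° − 45.00° = 45.00°

45.0°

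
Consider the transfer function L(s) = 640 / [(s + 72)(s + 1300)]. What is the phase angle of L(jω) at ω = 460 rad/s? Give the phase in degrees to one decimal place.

∠(j460 + 72) = arctan(460/72) = 81.10°
∠(j460 + 1300) = arctan(460/1300) = 19.49°
∠L(j460) = − (81.10° + 19.49°) = -100.59°

-100.6 deg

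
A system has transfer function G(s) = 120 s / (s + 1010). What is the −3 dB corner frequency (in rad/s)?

1010 rad/s

For a single-pole high-pass, the −3 dB point is at the pole: ω = 1010 rad/s.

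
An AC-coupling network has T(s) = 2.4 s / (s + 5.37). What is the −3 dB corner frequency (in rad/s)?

5.37 rad/s

For a single-pole high-pass, the −3 dB point is at the pole: ω = 5.37 rad/s.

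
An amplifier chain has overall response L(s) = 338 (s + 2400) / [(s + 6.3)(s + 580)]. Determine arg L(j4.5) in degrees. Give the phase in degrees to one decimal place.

-35.9°

∠(j4.5 + 2400) = arctan(4.5/2400) = 0.11°
∠(j4.5 + 6.3) = arctan(4.5/6.3) = 35.54°
∠(j4.5 + 580) = arctan(4.5/580) = 0.44°
∠L(j4.5) = 0.11° − (35.54° + 0.44°) = -35.87°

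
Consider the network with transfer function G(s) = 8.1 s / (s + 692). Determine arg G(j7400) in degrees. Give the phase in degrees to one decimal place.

∠(j7400) = 90.00°
∠(j7400 + 692) = arctan(7400/692) = 84.66°
∠G(j7400) = 90.00° − 84.66° = 5.34°

5.3°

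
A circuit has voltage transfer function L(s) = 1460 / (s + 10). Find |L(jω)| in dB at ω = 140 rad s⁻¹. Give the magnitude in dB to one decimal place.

|j140 + 10| = √(140² + 10²) = 140.4
|L(j140)| = 1460 / 140.4 = 10.402
20 log₁₀(10.402) = 20.34 dB

20.3 dB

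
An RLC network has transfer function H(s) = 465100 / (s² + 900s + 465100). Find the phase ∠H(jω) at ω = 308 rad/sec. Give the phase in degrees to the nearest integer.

∠[(j308)² + 900(j308) + 465100] = ∠[3.7024e+05 + j2.772e+05] = 36.82°
∠H(j308) = −36.82° = -36.82°

-37°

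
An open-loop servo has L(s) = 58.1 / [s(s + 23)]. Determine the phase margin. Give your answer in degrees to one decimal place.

Gain crossover: |L(jω)| = 1 at ω ≈ 2.51 rad/s.
∠L(j2.51) = −90° − arctan(2.51/23) ≈ -96.23°
PM = 180° + (-96.23°) = 83.77°

83.8 deg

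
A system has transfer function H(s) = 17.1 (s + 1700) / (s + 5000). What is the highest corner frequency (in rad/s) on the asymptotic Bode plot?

Break frequencies occur at each pole and zero magnitude: 1700 rad/s, 5000 rad/s.
The highest is 5000 rad/s.

5000 rad/s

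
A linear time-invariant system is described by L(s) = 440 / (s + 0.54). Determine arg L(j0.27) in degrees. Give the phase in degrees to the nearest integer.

∠(j0.27 + 0.54) = arctan(0.27/0.54) = 26.57°
∠L(j0.27) = −26.57° = -26.57°

-27°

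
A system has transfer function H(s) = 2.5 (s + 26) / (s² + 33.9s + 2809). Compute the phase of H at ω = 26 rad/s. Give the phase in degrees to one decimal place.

∠(j26 + 26) = arctan(26/26) = 45.00°
∠[(j26)² + 33.9(j26) + 2809] = ∠[2133 + j881.4] = 22.45°
∠H(j26) = 45.00° − 22.45° = 22.55°

22.5 deg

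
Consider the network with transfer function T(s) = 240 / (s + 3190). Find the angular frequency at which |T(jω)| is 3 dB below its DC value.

3190 rad/s

For a single-pole low-pass, the −3 dB point is at the pole: ω = 3190 rad/s.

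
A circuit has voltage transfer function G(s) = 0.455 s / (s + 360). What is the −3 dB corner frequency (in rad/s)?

360 rad/s

For a single-pole high-pass, the −3 dB point is at the pole: ω = 360 rad/s.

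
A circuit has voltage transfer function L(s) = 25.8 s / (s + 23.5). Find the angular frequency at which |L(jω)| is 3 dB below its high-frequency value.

For a single-pole high-pass, the −3 dB point is at the pole: ω = 23.5 rad/s.

23.5 rad/s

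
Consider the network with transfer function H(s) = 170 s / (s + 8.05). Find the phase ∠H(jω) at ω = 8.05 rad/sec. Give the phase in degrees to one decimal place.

∠(j8.05) = 90.00°
∠(j8.05 + 8.05) = arctan(8.05/8.05) = 45.00°
∠H(j8.05) = 90.00° − 45.00° = 45.00°

45.0°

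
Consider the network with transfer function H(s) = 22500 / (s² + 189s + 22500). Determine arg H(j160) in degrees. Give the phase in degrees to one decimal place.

-95.9°

∠[(j160)² + 189(j160) + 22500] = ∠[-3100 + j30240] = 95.85°
∠H(j160) = −95.85° = -95.85°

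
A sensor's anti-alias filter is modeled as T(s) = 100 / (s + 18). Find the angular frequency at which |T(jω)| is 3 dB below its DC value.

For a single-pole low-pass, the −3 dB point is at the pole: ω = 18 rad s⁻¹.

18 rad s⁻¹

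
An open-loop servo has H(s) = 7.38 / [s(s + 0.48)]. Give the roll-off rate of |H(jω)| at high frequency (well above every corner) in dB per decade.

With 0 zeros and 2 poles, the high-frequency asymptotic slope is 20 × (0 − 2) = -40 dB/decade.

-40 dB/decade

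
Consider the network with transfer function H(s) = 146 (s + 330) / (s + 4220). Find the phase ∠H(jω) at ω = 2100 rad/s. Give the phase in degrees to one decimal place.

∠(j2100 + 330) = arctan(2100/330) = 81.07°
∠(j2100 + 4220) = arctan(2100/4220) = 26.46°
∠H(j2100) = 81.07° − 26.46° = 54.61°

54.6°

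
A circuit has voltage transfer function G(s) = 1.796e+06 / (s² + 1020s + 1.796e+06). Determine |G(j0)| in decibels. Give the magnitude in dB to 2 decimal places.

0.00 dB

G(0) = 1.796e+06 / 1.796e+06 = 1
20 log₁₀(1) = 0.000 dB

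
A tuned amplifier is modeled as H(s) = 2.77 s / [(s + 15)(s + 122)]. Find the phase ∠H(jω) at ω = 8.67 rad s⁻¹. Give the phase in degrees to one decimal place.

∠(j8.67) = 90.00°
∠(j8.67 + 15) = arctan(8.67/15) = 30.03°
∠(j8.67 + 122) = arctan(8.67/122) = 4.06°
∠H(j8.67) = 90.00° − (30.03° + 4.06°) = 55.91°

55.9°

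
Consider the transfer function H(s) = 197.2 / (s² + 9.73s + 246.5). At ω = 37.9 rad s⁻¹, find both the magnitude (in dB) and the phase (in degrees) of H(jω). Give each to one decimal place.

|H| = -16.0 dB, ∠H = -162.8 deg

|(j37.9)² + 9.73(j37.9) + 246.5| = |-1189.9 + j368.77| = 1246
|H(j37.9)| = 197.2 / 1246 = 0.1583
20 log₁₀(0.1583) = -16.01 dB
∠[(j37.9)² + 9.73(j37.9) + 246.5] = ∠[-1189.9 + j368.77] = 162.78°
∠H(j37.9) = −162.78° = -162.78°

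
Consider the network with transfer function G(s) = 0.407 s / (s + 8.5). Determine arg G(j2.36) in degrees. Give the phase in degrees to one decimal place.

∠(j2.36) = 90.00°
∠(j2.36 + 8.5) = arctan(2.36/8.5) = 15.52°
∠G(j2.36) = 90.00° − 15.52° = 74.48°

74.5°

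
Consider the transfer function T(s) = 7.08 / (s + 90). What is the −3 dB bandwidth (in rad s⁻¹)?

90 rad s⁻¹

For a single-pole low-pass, the −3 dB point is at the pole: ω = 90 rad s⁻¹.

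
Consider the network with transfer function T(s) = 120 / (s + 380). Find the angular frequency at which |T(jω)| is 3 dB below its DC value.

380 rad/s

For a single-pole low-pass, the −3 dB point is at the pole: ω = 380 rad/s.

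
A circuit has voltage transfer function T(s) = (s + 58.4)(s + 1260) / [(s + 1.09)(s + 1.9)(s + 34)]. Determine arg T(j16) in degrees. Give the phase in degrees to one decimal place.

-178.5 deg

∠(j16 + 58.4) = arctan(16/58.4) = 15.32°
∠(j16 + 1260) = arctan(16/1260) = 0.73°
∠(j16 + 1.09) = arctan(16/1.09) = 86.10°
∠(j16 + 1.9) = arctan(16/1.9) = 83.23°
∠(j16 + 34) = arctan(16/34) = 25.20°
∠T(j16) = 15.32° + 0.73° − (86.10° + 83.23° + 25.20°) = -178.48°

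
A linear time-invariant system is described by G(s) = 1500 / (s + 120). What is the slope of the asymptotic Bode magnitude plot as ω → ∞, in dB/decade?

-20 dB/decade

With 0 zeros and 1 pole, the high-frequency asymptotic slope is 20 × (0 − 1) = -20 dB/decade.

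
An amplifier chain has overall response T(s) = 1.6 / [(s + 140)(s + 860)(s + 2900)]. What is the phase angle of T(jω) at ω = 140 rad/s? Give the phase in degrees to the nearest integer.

∠(j140 + 140) = arctan(140/140) = 45.00°
∠(j140 + 860) = arctan(140/860) = 9.25°
∠(j140 + 2900) = arctan(140/2900) = 2.76°
∠T(j140) = − (45.00° + 9.25° + 2.76°) = -57.01°

-57 deg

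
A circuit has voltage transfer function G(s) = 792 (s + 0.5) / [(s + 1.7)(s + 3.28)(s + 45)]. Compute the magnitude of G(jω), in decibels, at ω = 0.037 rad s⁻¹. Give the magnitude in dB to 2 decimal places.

|j0.037 + 0.5| = √(0.037² + 0.5²) = 0.5014
|j0.037 + 1.7| = √(0.037² + 1.7²) = 1.7
|j0.037 + 3.28| = √(0.037² + 3.28²) = 3.28
|j0.037 + 45| = √(0.037² + 45²) = 45
|G(j0.037)| = 792 × 0.5014 / (1.7 × 3.28 × 45) = 1.582
20 log₁₀(1.582) = 3.984 dB

3.98 dB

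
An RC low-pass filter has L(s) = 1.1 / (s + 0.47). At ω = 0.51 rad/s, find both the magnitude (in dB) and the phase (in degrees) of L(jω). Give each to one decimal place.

|L| = 4.0 dB, ∠L = -47.3°

|j0.51 + 0.47| = √(0.51² + 0.47²) = 0.6935
|L(j0.51)| = 1.1 / 0.6935 = 1.5861
20 log₁₀(1.5861) = 4.01 dB
∠(j0.51 + 0.47) = arctan(0.51/0.47) = 47.34°
∠L(j0.51) = −47.34° = -47.34°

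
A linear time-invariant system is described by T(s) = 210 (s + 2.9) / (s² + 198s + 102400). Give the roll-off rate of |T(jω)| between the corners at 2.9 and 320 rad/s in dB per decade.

In this band the factors already past their corner are: zero at 2.9; net slope = 20 dB/decade.

20 dB/decade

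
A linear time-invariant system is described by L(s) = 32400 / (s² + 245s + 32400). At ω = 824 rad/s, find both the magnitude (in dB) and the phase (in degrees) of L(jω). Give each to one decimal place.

|L| = -26.4 dB, ∠L = -162.7°

|(j824)² + 245(j824) + 32400| = |-6.4658e+05 + j2.0188e+05| = 6.774e+05
|L(j824)| = 32400 / 6.774e+05 = 0.047833
20 log₁₀(0.047833) = -26.41 dB
∠[(j824)² + 245(j824) + 32400] = ∠[-6.4658e+05 + j2.0188e+05] = 162.66°
∠L(j824) = −162.66° = -162.66°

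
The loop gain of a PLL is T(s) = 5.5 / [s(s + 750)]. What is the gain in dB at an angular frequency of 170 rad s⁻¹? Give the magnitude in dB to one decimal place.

-87.5 dB

|j170 + 750| = √(170² + 750²) = 769
|j170| = 170
|T(j170)| = 5.5 / (769 × 170) = 4.207e-05
20 log₁₀(4.207e-05) = -87.52 dB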